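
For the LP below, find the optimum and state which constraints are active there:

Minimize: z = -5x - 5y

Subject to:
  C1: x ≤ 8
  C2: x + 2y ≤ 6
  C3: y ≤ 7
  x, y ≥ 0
Optimal: x = 6, y = 0
Binding: C2, y ≥ 0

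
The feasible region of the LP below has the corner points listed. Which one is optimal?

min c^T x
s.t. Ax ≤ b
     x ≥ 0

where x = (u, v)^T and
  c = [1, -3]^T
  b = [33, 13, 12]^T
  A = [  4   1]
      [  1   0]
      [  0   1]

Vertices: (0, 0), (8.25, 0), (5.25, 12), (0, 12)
Evaluating z = u - 3v at each vertex:
  (0, 0): z = 0
  (8.25, 0): z = 8.25
  (5.25, 12): z = -30.75
  (0, 12): z = -36

The smallest value is z = -36, attained at (0, 12).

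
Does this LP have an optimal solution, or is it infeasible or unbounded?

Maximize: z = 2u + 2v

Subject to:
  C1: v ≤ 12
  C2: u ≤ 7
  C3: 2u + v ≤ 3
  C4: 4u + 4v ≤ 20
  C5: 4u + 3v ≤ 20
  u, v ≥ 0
The point (0, 3) satisfies every constraint, so the LP is feasible; the constraints give u ≤ 7 and v ≤ 12, which with u, v ≥ 0 keep the feasible region inside a bounded box. A feasible, bounded LP attains a finite optimum at a vertex.

Bounded optimum: z* = 6 at (0, 3).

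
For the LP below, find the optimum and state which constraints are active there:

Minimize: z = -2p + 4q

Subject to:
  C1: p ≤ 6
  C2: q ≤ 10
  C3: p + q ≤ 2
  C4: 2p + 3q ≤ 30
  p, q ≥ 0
Optimal: p = 2, q = 0
Slack at optimum:
  C1: slack = 4
  C2: slack = 10
  C3: slack = 0 (binding)
  C4: slack = 26
  p ≥ 0: p = 2
  q ≥ 0: q = 0 (binding)
Binding constraints: C3, q ≥ 0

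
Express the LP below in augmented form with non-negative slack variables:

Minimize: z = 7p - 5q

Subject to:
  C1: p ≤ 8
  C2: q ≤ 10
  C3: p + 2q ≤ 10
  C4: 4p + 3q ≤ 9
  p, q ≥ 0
min z = 7p - 5q

s.t.
  p + s1 = 8
  q + s2 = 10
  p + 2q + s3 = 10
  4p + 3q + s4 = 9
  p, q, s1, s2, s3, s4 ≥ 0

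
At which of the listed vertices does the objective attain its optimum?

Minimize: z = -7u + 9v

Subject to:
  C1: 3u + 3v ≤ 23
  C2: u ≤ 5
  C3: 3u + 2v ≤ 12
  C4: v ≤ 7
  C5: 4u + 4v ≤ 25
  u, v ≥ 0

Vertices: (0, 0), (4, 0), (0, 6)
Evaluating z = -7u + 9v at each vertex:
  (0, 0): z = 0
  (4, 0): z = -28
  (0, 6): z = 54

The smallest value is z = -28, attained at (4, 0).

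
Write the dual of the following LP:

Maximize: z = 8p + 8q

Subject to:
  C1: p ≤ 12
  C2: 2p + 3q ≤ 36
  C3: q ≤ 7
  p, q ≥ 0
Minimize: z = 12y1 + 36y2 + 7y3

Subject to:
  C1: -y1 - 2y2 ≤ -8
  C2: -3y2 - y3 ≤ -8
  y1, y2, y3 ≥ 0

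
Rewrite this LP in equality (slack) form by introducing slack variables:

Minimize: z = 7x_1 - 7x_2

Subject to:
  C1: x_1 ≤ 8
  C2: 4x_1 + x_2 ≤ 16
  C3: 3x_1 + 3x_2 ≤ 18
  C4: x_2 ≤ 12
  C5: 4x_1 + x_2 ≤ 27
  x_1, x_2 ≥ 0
min z = 7x_1 - 7x_2

s.t.
  x_1 + s1 = 8
  4x_1 + x_2 + s2 = 16
  3x_1 + 3x_2 + s3 = 18
  x_2 + s4 = 12
  4x_1 + x_2 + s5 = 27
  x_1, x_2, s1, s2, s3, s4, s5 ≥ 0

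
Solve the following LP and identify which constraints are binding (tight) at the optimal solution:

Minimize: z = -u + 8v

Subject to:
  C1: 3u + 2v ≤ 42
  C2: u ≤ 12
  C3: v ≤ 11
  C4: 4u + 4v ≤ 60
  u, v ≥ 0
Optimal: u = 12, v = 0
Slack at optimum:
  C1: slack = 6
  C2: slack = 0 (binding)
  C3: slack = 11
  C4: slack = 12
  u ≥ 0: u = 12
  v ≥ 0: v = 0 (binding)
Binding constraints: C2, v ≥ 0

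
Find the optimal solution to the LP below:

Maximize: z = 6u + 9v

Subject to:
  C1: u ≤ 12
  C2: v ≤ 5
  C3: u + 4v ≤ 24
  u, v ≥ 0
Each vertex is the intersection of two constraint boundaries that also satisfies all remaining constraints:
  u = 0 and v = 0 → (0, 0)
  u = 12 and v = 0 → (12, 0)
  u = 12 and u + 4v = 24 → (12, 3)
  v = 5 and u + 4v = 24 → (4, 5)
  v = 5 and u = 0 → (0, 5)

Evaluating z = 6u + 9v at each vertex:
  (0, 0): z = 0
  (12, 0): z = 72
  (12, 3): z = 99
  (4, 5): z = 69
  (0, 5): z = 45

The maximum is at (12, 3) with z = 99.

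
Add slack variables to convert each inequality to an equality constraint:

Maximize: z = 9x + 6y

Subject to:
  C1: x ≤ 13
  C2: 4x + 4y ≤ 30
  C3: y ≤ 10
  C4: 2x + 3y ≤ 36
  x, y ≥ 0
max z = 9x + 6y

s.t.
  x + s1 = 13
  4x + 4y + s2 = 30
  y + s3 = 10
  2x + 3y + s4 = 36
  x, y, s1, s2, s3, s4 ≥ 0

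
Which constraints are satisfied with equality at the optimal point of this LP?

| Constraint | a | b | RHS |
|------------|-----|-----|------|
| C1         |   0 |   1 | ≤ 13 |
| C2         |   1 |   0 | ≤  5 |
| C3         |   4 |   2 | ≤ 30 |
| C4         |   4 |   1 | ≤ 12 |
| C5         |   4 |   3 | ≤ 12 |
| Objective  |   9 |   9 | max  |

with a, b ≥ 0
Optimal: a = 0, b = 4
Slack at optimum:
  C1: slack = 9
  C2: slack = 5
  C3: slack = 22
  C4: slack = 8
  C5: slack = 0 (binding)
  a ≥ 0: a = 0 (binding)
  b ≥ 0: b = 4
Binding constraints: C5, a ≥ 0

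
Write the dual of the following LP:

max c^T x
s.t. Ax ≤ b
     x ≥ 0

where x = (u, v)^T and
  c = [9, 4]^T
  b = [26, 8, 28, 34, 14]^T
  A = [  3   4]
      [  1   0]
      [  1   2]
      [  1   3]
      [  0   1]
Minimize: z = 26y1 + 8y2 + 28y3 + 34y4 + 14y5

Subject to:
  C1: -3y1 - y2 - y3 - y4 ≤ -9
  C2: -4y1 - 2y3 - 3y4 - y5 ≤ -4
  y1, y2, y3, y4, y5 ≥ 0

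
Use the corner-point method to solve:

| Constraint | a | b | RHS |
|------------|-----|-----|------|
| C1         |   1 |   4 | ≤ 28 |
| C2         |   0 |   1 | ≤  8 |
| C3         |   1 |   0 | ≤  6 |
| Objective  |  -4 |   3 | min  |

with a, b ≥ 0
a = 6, b = 0, z = -24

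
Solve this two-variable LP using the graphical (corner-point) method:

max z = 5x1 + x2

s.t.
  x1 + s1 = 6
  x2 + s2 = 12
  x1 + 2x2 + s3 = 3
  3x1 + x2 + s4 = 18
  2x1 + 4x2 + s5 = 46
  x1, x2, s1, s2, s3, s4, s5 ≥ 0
x1 = 3, x2 = 0, z = 15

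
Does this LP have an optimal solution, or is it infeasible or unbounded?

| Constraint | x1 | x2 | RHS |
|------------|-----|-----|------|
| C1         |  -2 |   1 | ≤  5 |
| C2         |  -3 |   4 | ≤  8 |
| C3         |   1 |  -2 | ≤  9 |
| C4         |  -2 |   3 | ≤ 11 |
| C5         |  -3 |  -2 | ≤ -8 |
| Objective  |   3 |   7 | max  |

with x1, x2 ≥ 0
Feasible point: (2, 1) satisfies every constraint, so the LP is feasible.
Direction d = (2, 1): for each constraint row a, a·d ≤ 0 —
  (-2)(2) + (1)(1) = -3 ≤ 0
  (-3)(2) + (4)(1) = -2 ≤ 0
  (1)(2) + (-2)(1) = 0 ≤ 0
  (-2)(2) + (3)(1) = -1 ≤ 0
  (-3)(2) + (-2)(1) = -8 ≤ 0
and d ≥ 0, so (2, 1) + t·d stays feasible for every t ≥ 0. Along this ray z = 3x1 + 7x2 changes by 13 per unit t, so z → +∞.

Unbounded: there is a feasible ray along which z → +∞.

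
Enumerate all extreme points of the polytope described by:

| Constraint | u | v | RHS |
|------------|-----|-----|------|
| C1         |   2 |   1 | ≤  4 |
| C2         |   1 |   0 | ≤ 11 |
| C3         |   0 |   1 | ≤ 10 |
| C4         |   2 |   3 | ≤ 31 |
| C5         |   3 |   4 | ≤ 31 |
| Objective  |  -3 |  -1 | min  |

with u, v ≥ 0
Each vertex is the intersection of two constraint boundaries that also satisfies all remaining constraints:
  u = 0 and v = 0 → (0, 0)
  2u + v = 4 and v = 0 → (2, 0)
  2u + v = 4 and u = 0 → (0, 4)

Vertices: (0, 0), (2, 0), (0, 4)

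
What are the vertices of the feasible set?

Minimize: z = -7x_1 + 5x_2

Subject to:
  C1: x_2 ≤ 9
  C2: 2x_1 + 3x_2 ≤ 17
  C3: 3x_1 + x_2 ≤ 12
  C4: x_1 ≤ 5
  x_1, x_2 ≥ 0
Each vertex is the intersection of two constraint boundaries that also satisfies all remaining constraints:
  x_1 = 0 and x_2 = 0 → (0, 0)
  3x_1 + x_2 = 12 and x_2 = 0 → (4, 0)
  2x_1 + 3x_2 = 17 and 3x_1 + x_2 = 12 → (2.714, 3.857)
  2x_1 + 3x_2 = 17 and x_1 = 0 → (0, 5.667)

Vertices: (0, 0), (4, 0), (2.714, 3.857), (0, 5.667)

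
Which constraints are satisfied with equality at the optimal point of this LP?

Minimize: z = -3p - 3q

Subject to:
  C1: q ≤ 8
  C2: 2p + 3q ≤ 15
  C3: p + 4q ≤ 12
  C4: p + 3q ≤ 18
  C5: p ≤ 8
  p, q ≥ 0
Optimal: p = 7.5, q = 0
Binding: C2, q ≥ 0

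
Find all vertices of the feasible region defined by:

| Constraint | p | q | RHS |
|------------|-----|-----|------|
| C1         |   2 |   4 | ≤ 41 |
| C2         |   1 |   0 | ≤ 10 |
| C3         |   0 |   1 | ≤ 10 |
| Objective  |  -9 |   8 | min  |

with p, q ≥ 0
Each vertex is the intersection of two constraint boundaries that also satisfies all remaining constraints:
  p = 0 and q = 0 → (0, 0)
  p = 10 and q = 0 → (10, 0)
  2p + 4q = 41 and p = 10 → (10, 5.25)
  2p + 4q = 41 and q = 10 → (0.5, 10)
  q = 10 and p = 0 → (0, 10)

Vertices: (0, 0), (10, 0), (10, 5.25), (0.5, 10), (0, 10)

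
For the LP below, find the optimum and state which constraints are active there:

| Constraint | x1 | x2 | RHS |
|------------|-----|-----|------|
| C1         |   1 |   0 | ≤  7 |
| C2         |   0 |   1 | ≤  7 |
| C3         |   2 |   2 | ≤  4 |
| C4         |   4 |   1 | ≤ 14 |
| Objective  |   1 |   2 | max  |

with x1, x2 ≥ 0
Optimal: x1 = 0, x2 = 2
Slack at optimum:
  C1: slack = 7
  C2: slack = 5
  C3: slack = 0 (binding)
  C4: slack = 12
  x1 ≥ 0: x1 = 0 (binding)
  x2 ≥ 0: x2 = 2
Binding constraints: C3, x1 ≥ 0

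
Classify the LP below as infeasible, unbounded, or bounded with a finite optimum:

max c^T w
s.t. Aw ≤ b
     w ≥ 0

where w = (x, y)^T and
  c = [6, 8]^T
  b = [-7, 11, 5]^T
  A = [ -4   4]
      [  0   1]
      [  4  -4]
One constraint requires 4x - 4y ≤ 5, while the constraint -4x + 4y ≤ -7 is equivalent to 4x - 4y ≥ 7. Together they would need 7 ≤ 4x - 4y ≤ 5, which is impossible since 7 > 5. No point satisfies all constraints.

Infeasible — the constraint set is empty.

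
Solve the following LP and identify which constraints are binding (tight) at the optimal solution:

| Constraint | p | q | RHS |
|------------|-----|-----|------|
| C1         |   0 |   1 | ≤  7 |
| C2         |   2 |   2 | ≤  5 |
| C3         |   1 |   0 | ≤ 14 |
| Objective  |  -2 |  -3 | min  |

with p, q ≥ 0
Optimal: p = 0, q = 2.5
Slack at optimum:
  C1: slack = 4.5
  C2: slack = 0 (binding)
  C3: slack = 14
  p ≥ 0: p = 0 (binding)
  q ≥ 0: q = 2.5
Binding constraints: C2, p ≥ 0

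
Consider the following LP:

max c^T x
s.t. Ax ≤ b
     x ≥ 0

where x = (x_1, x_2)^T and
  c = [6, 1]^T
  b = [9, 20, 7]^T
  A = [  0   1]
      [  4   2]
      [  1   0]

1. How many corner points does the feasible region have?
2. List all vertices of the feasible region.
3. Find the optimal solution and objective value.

1. 4
2. (0, 0), (5, 0), (0.5, 9), (0, 9)
3. x_1 = 5, x_2 = 0, z = 30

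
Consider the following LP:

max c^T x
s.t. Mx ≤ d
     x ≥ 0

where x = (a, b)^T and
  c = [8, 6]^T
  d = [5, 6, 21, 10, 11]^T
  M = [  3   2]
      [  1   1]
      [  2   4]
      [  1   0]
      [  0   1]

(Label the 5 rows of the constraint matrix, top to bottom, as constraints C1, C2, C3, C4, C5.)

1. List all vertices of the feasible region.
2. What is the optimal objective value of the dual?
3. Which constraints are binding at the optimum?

1. (0, 0), (1.667, 0), (0, 2.5)
2. 15 (by strong duality, equal to the primal optimum)
3. C1, a ≥ 0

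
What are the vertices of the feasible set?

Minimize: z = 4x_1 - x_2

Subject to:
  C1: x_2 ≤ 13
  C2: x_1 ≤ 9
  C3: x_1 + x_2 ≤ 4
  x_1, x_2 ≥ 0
Each vertex is the intersection of two constraint boundaries that also satisfies all remaining constraints:
  x_1 = 0 and x_2 = 0 → (0, 0)
  x_1 + x_2 = 4 and x_2 = 0 → (4, 0)
  x_1 + x_2 = 4 and x_1 = 0 → (0, 4)

Vertices: (0, 0), (4, 0), (0, 4)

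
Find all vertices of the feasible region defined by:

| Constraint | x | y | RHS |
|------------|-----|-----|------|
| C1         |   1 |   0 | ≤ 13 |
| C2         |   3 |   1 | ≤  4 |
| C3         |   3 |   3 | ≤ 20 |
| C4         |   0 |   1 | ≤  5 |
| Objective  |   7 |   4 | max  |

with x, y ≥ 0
Each vertex is the intersection of two constraint boundaries that also satisfies all remaining constraints:
  x = 0 and y = 0 → (0, 0)
  3x + y = 4 and y = 0 → (1.333, 0)
  3x + y = 4 and x = 0 → (0, 4)

Vertices: (0, 0), (1.333, 0), (0, 4)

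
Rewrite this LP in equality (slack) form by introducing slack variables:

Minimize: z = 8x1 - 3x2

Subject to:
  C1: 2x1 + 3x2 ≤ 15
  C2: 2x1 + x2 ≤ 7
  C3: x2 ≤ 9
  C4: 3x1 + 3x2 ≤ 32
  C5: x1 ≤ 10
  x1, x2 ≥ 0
min z = 8x1 - 3x2

s.t.
  2x1 + 3x2 + s1 = 15
  2x1 + x2 + s2 = 7
  x2 + s3 = 9
  3x1 + 3x2 + s4 = 32
  x1 + s5 = 10
  x1, x2, s1, s2, s3, s4, s5 ≥ 0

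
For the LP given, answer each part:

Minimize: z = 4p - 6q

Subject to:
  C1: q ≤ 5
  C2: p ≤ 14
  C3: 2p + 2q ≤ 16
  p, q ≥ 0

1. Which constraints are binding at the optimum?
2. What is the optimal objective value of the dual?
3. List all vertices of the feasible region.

1. C1, p ≥ 0
2. -30 (by strong duality, equal to the primal optimum)
3. (0, 0), (8, 0), (3, 5), (0, 5)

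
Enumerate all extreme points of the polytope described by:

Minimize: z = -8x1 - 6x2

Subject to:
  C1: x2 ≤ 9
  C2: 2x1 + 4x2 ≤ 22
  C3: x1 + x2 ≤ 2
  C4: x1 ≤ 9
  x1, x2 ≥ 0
Each vertex is the intersection of two constraint boundaries that also satisfies all remaining constraints:
  x1 = 0 and x2 = 0 → (0, 0)
  x1 + x2 = 2 and x2 = 0 → (2, 0)
  x1 + x2 = 2 and x1 = 0 → (0, 2)

Vertices: (0, 0), (2, 0), (0, 2)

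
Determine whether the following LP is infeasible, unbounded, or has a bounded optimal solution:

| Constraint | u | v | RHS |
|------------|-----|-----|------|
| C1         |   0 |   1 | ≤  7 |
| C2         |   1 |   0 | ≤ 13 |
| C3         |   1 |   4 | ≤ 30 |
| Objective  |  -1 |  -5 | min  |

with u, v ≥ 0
The point (2, 7) satisfies every constraint, so the LP is feasible; the constraints give u ≤ 13 and v ≤ 7, which with u, v ≥ 0 keep the feasible region inside a bounded box. A feasible, bounded LP attains a finite optimum at a vertex.

Evaluating z = -u - 5v at each vertex:
  (0, 0): z = 0
  (13, 0): z = -13
  (13, 4.25): z = -34.25
  (2, 7): z = -37
  (0, 7): z = -35

Feasible with finite optimum z* = -37 at (2, 7).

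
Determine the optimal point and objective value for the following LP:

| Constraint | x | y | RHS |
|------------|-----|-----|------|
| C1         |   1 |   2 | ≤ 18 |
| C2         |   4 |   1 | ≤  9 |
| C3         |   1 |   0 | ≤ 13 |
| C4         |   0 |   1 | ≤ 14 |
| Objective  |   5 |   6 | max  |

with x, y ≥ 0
Each vertex is the intersection of two constraint boundaries that also satisfies all remaining constraints:
  x = 0 and y = 0 → (0, 0)
  4x + y = 9 and y = 0 → (2.25, 0)
  x + 2y = 18 and 4x + y = 9 → (0, 9)

Evaluating z = 5x + 6y at each vertex:
  (0, 0): z = 0
  (2.25, 0): z = 11.25
  (0, 9): z = 54

The maximum is at (0, 9) with z = 54.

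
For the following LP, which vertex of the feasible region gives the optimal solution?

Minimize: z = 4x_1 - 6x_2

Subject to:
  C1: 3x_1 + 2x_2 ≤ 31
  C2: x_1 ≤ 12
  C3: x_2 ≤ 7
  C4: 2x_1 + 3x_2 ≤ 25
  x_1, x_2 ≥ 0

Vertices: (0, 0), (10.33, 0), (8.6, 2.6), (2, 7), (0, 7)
(0, 7) with z = -42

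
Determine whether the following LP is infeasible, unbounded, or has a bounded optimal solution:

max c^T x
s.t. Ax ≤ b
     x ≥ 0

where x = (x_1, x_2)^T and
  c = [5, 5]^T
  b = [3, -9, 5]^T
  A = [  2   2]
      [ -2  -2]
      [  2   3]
One constraint requires 2x_1 + 2x_2 ≤ 3, while the constraint -2x_1 - 2x_2 ≤ -9 is equivalent to 2x_1 + 2x_2 ≥ 9. Together they would need 9 ≤ 2x_1 + 2x_2 ≤ 3, which is impossible since 9 > 3. No point satisfies all constraints.

Infeasible: no point satisfies all constraints simultaneously.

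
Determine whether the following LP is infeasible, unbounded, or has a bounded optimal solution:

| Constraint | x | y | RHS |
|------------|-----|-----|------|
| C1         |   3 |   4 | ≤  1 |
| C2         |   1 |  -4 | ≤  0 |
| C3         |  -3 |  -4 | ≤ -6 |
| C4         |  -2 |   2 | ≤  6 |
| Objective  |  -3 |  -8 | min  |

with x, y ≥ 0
C1 requires 3x + 4y ≤ 1, while C3 (-3x - 4y ≤ -6) is equivalent to 3x + 4y ≥ 6. Together they would need 6 ≤ 3x + 4y ≤ 1, which is impossible since 6 > 1. No point satisfies all constraints.

Infeasible: no point satisfies all constraints simultaneously.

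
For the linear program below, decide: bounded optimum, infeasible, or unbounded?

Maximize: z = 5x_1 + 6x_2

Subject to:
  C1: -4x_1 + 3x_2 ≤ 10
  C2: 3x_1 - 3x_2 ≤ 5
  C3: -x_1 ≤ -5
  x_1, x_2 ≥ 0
Feasible point: (5, 4) satisfies every constraint, so the LP is feasible.
Direction d = (1, 1): for each constraint row a, a·d ≤ 0 —
  (-4)(1) + (3)(1) = -1 ≤ 0
  (3)(1) + (-3)(1) = 0 ≤ 0
  (-1)(1) + (0)(1) = -1 ≤ 0
and d ≥ 0, so (5, 4) + t·d stays feasible for every t ≥ 0. Along this ray z = 5x_1 + 6x_2 changes by 11 per unit t, so z → +∞.

Unbounded: there is a feasible ray along which z → +∞.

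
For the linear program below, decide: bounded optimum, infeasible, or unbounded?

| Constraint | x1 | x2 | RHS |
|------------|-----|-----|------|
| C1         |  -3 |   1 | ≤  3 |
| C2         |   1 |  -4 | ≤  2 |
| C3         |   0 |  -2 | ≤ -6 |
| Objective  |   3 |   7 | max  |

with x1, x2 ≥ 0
Feasible point: (0, 3) satisfies every constraint, so the LP is feasible.
Direction d = (1, 1): for each constraint row a, a·d ≤ 0 —
  (-3)(1) + (1)(1) = -2 ≤ 0
  (1)(1) + (-4)(1) = -3 ≤ 0
  (0)(1) + (-2)(1) = -2 ≤ 0
and d ≥ 0, so (0, 3) + t·d stays feasible for every t ≥ 0. Along this ray z = 3x1 + 7x2 changes by 10 per unit t, so z → +∞.

Unbounded: there is a feasible ray along which z → +∞.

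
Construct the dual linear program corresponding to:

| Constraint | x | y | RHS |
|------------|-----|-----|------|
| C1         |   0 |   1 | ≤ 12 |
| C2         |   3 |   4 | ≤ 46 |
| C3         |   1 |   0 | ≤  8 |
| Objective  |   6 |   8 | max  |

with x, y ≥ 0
Minimize: z = 12y1 + 46y2 + 8y3

Subject to:
  C1: -3y2 - y3 ≤ -6
  C2: -y1 - 4y2 ≤ -8
  y1, y2, y3 ≥ 0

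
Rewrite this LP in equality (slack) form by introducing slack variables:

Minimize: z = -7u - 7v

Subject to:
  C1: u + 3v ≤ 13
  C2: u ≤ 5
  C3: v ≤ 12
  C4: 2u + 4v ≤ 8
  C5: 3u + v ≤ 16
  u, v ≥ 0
min z = -7u - 7v

s.t.
  u + 3v + s1 = 13
  u + s2 = 5
  v + s3 = 12
  2u + 4v + s4 = 8
  3u + v + s5 = 16
  u, v, s1, s2, s3, s4, s5 ≥ 0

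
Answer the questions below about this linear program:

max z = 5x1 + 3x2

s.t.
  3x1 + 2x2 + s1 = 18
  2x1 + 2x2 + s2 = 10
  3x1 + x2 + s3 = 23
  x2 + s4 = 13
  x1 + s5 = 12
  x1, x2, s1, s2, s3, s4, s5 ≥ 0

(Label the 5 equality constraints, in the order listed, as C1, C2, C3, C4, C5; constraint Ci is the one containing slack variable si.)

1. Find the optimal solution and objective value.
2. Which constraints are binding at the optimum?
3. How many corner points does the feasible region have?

1. x1 = 5, x2 = 0, z = 25
2. C2, x2 ≥ 0
3. 3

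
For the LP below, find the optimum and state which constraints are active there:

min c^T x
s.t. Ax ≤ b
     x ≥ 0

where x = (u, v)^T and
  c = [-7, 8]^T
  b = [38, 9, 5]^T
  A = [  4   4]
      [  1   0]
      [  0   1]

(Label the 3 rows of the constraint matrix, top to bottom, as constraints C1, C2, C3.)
Optimal: u = 9, v = 0
Binding: C2, v ≥ 0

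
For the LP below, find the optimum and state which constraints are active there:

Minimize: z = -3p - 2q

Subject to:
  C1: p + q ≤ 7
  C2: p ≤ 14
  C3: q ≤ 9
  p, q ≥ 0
Optimal: p = 7, q = 0
Binding: C1, q ≥ 0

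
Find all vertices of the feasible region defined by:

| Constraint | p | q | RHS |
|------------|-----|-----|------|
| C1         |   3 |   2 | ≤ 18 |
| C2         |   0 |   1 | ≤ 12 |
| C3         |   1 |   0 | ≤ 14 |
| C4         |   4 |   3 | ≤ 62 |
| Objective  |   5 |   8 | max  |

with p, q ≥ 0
Each vertex is the intersection of two constraint boundaries that also satisfies all remaining constraints:
  p = 0 and q = 0 → (0, 0)
  3p + 2q = 18 and q = 0 → (6, 0)
  3p + 2q = 18 and p = 0 → (0, 9)

Vertices: (0, 0), (6, 0), (0, 9)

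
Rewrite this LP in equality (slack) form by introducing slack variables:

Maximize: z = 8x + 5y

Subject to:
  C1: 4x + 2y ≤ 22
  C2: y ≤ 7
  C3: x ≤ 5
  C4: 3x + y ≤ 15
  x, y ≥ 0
max z = 8x + 5y

s.t.
  4x + 2y + s1 = 22
  y + s2 = 7
  x + s3 = 5
  3x + y + s4 = 15
  x, y, s1, s2, s3, s4 ≥ 0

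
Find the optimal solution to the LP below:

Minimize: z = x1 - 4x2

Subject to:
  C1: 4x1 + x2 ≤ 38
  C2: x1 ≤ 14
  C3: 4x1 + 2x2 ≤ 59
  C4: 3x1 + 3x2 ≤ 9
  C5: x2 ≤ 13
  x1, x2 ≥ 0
x1 = 0, x2 = 3, z = -12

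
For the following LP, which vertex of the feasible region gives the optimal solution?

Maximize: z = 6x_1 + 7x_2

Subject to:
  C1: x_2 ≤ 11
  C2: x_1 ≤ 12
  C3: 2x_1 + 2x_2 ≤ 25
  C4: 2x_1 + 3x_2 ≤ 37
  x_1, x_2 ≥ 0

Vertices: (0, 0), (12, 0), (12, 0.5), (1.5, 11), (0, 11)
(1.5, 11) with z = 86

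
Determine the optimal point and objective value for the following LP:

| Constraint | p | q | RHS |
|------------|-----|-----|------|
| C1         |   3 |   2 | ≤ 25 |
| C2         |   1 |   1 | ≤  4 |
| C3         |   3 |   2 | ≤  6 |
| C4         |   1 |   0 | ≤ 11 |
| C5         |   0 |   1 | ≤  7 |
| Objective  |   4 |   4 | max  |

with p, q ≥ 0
p = 0, q = 3, z = 12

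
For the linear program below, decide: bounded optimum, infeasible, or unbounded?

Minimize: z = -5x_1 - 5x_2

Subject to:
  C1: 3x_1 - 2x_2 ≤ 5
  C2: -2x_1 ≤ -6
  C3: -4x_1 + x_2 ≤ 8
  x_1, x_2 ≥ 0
Feasible point: (3, 2) satisfies every constraint, so the LP is feasible.
Direction d = (2, 3): for each constraint row a, a·d ≤ 0 —
  (3)(2) + (-2)(3) = 0 ≤ 0
  (-2)(2) + (0)(3) = -4 ≤ 0
  (-4)(2) + (1)(3) = -5 ≤ 0
and d ≥ 0, so (3, 2) + t·d stays feasible for every t ≥ 0. Along this ray z = -5x_1 - 5x_2 changes by -25 per unit t, so z → −∞.

The LP is unbounded; z can be made arbitrarily small.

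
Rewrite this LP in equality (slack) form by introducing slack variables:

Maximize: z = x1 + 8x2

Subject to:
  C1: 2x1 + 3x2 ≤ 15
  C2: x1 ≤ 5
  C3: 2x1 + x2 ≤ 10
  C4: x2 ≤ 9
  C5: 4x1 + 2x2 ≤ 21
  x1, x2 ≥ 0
max z = x1 + 8x2

s.t.
  2x1 + 3x2 + s1 = 15
  x1 + s2 = 5
  2x1 + x2 + s3 = 10
  x2 + s4 = 9
  4x1 + 2x2 + s5 = 21
  x1, x2, s1, s2, s3, s4, s5 ≥ 0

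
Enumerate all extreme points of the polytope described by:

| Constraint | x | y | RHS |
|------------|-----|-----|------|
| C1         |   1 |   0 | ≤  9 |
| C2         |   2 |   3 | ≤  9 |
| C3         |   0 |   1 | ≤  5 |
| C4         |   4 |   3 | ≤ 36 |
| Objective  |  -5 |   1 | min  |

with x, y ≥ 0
Each vertex is the intersection of two constraint boundaries that also satisfies all remaining constraints:
  x = 0 and y = 0 → (0, 0)
  2x + 3y = 9 and y = 0 → (4.5, 0)
  2x + 3y = 9 and x = 0 → (0, 3)

Vertices: (0, 0), (4.5, 0), (0, 3)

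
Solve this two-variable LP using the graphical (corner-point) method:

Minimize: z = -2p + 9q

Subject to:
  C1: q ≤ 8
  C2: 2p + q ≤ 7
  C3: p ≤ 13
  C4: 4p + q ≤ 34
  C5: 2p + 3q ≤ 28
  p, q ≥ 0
p = 3.5, q = 0, z = -7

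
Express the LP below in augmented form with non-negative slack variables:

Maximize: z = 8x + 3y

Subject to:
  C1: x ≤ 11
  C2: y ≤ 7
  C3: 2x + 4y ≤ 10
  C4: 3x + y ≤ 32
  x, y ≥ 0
max z = 8x + 3y

s.t.
  x + s1 = 11
  y + s2 = 7
  2x + 4y + s3 = 10
  3x + y + s4 = 32
  x, y, s1, s2, s3, s4 ≥ 0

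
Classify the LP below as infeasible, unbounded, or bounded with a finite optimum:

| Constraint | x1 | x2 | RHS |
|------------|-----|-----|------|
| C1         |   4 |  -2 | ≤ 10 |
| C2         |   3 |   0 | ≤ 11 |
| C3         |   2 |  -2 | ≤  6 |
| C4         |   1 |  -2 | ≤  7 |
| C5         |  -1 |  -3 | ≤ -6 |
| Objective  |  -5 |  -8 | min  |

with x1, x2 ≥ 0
Feasible point: (0, 2) satisfies every constraint, so the LP is feasible.
Direction d = (0, 1): for each constraint row a, a·d ≤ 0 —
  (4)(0) + (-2)(1) = -2 ≤ 0
  (3)(0) + (0)(1) = 0 ≤ 0
  (2)(0) + (-2)(1) = -2 ≤ 0
  (1)(0) + (-2)(1) = -2 ≤ 0
  (-1)(0) + (-3)(1) = -3 ≤ 0
and d ≥ 0, so (0, 2) + t·d stays feasible for every t ≥ 0. Along this ray z = -5x1 - 8x2 changes by -8 per unit t, so z → −∞.

The LP is unbounded; z can be made arbitrarily small.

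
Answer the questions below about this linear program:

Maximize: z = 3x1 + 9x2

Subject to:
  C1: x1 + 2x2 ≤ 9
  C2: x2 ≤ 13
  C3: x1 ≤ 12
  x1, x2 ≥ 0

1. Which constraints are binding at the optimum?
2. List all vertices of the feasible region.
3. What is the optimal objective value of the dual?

1. C1, x1 ≥ 0
2. (0, 0), (9, 0), (0, 4.5)
3. 40.5 (by strong duality, equal to the primal optimum)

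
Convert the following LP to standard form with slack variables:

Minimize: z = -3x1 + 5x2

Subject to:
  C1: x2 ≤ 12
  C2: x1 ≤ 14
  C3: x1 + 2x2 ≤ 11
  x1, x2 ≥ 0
min z = -3x1 + 5x2

s.t.
  x2 + s1 = 12
  x1 + s2 = 14
  x1 + 2x2 + s3 = 11
  x1, x2, s1, s2, s3 ≥ 0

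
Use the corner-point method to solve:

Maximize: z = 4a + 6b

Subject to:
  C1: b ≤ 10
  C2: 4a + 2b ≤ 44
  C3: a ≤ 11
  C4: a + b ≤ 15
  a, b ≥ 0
Each vertex is the intersection of two constraint boundaries that also satisfies all remaining constraints:
  a = 0 and b = 0 → (0, 0)
  4a + 2b = 44 and a = 11 → (11, 0)
  4a + 2b = 44 and a + b = 15 → (7, 8)
  b = 10 and a + b = 15 → (5, 10)
  b = 10 and a = 0 → (0, 10)

Evaluating z = 4a + 6b at each vertex:
  (0, 0): z = 0
  (11, 0): z = 44
  (7, 8): z = 76
  (5, 10): z = 80
  (0, 10): z = 60

The maximum is at (5, 10) with z = 80.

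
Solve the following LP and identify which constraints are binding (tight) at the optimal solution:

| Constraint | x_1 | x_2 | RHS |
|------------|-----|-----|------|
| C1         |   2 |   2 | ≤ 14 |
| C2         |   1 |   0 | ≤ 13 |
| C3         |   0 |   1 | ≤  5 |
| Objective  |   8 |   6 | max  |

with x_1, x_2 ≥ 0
Optimal: x_1 = 7, x_2 = 0
Slack at optimum:
  C1: slack = 0 (binding)
  C2: slack = 6
  C3: slack = 5
  x_1 ≥ 0: x_1 = 7
  x_2 ≥ 0: x_2 = 0 (binding)
Binding constraints: C1, x_2 ≥ 0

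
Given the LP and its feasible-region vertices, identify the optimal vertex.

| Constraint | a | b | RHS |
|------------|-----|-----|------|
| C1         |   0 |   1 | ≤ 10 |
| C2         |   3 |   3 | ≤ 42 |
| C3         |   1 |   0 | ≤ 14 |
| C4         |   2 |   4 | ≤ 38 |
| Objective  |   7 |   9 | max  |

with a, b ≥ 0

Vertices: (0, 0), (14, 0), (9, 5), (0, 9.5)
Evaluating z = 7a + 9b at each vertex:
  (0, 0): z = 0
  (14, 0): z = 98
  (9, 5): z = 108
  (0, 9.5): z = 85.5

The largest value is z = 108, attained at (9, 5).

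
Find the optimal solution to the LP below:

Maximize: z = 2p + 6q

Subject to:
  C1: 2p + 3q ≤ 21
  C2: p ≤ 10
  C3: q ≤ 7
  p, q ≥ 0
Each vertex is the intersection of two constraint boundaries that also satisfies all remaining constraints:
  p = 0 and q = 0 → (0, 0)
  p = 10 and q = 0 → (10, 0)
  2p + 3q = 21 and p = 10 → (10, 0.3333)
  2p + 3q = 21 and q = 7 → (0, 7)

Evaluating z = 2p + 6q at each vertex:
  (0, 0): z = 0
  (10, 0): z = 20
  (10, 0.3333): z = 22
  (0, 7): z = 42

The maximum is at (0, 7) with z = 42.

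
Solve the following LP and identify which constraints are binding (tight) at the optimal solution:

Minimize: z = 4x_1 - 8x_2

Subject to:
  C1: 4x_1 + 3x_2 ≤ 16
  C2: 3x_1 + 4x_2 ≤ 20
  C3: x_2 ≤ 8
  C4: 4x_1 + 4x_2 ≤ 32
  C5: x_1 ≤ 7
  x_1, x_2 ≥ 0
Optimal: x_1 = 0, x_2 = 5
Slack at optimum:
  C1: slack = 1
  C2: slack = 0 (binding)
  C3: slack = 3
  C4: slack = 12
  C5: slack = 7
  x_1 ≥ 0: x_1 = 0 (binding)
  x_2 ≥ 0: x_2 = 5
Binding constraints: C2, x_1 ≥ 0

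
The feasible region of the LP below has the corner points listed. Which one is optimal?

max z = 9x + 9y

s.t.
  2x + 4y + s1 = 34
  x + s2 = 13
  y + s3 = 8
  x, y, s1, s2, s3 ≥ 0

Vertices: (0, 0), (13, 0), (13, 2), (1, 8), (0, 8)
Evaluating z = 9x + 9y at each vertex:
  (0, 0): z = 0
  (13, 0): z = 117
  (13, 2): z = 135
  (1, 8): z = 81
  (0, 8): z = 72

The largest value is z = 135, attained at (13, 2).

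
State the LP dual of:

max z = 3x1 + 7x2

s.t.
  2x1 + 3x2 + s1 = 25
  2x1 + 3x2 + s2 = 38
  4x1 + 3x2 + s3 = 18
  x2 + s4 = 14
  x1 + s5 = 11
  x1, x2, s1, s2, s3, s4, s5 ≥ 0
Minimize: z = 25y1 + 38y2 + 18y3 + 14y4 + 11y5

Subject to:
  C1: -2y1 - 2y2 - 4y3 - y5 ≤ -3
  C2: -3y1 - 3y2 - 3y3 - y4 ≤ -7
  y1, y2, y3, y4, y5 ≥ 0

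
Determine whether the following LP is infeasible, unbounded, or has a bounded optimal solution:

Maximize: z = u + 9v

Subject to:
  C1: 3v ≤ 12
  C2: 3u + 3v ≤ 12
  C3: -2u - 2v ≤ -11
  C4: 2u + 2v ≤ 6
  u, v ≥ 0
C4 requires 2u + 2v ≤ 6, while C3 (-2u - 2v ≤ -11) is equivalent to 2u + 2v ≥ 11. Together they would need 11 ≤ 2u + 2v ≤ 6, which is impossible since 11 > 6. No point satisfies all constraints.

The feasible region is empty; the LP is infeasible.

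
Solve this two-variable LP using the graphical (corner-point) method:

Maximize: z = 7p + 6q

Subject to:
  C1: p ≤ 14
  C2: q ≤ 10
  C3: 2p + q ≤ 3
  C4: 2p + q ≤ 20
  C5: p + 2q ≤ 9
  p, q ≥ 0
Each vertex is the intersection of two constraint boundaries that also satisfies all remaining constraints:
  p = 0 and q = 0 → (0, 0)
  2p + q = 3 and q = 0 → (1.5, 0)
  2p + q = 3 and p = 0 → (0, 3)

Evaluating z = 7p + 6q at each vertex:
  (0, 0): z = 0
  (1.5, 0): z = 10.5
  (0, 3): z = 18

The maximum is at (0, 3) with z = 18.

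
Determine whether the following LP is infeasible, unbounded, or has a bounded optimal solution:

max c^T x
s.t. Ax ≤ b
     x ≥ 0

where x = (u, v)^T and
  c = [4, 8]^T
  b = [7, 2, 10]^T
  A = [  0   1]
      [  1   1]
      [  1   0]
The point (0, 2) satisfies every constraint, so the LP is feasible; the constraints give u ≤ 10 and v ≤ 7, which with u, v ≥ 0 keep the feasible region inside a bounded box. A feasible, bounded LP attains a finite optimum at a vertex.

Evaluating z = 4u + 8v at each vertex:
  (0, 0): z = 0
  (2, 0): z = 8
  (0, 2): z = 16

Feasible with finite optimum z* = 16 at (0, 2).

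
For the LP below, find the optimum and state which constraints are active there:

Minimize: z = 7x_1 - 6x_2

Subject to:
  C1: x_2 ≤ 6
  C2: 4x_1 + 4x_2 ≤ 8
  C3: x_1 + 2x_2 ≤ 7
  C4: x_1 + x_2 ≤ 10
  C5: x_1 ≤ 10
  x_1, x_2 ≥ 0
Optimal: x_1 = 0, x_2 = 2
Binding: C2, x_1 ≥ 0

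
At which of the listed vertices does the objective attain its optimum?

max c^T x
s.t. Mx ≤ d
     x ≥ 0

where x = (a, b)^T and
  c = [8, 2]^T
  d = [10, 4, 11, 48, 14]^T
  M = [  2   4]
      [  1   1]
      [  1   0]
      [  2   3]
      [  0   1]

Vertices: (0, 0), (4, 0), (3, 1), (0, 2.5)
(4, 0) with z = 32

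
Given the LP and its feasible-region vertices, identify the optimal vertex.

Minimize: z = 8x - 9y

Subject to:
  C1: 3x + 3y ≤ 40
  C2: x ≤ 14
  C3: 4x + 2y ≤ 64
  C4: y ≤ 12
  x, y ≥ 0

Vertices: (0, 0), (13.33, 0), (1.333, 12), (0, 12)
Evaluating z = 8x - 9y at each vertex:
  (0, 0): z = 0
  (13.33, 0): z = 106.7
  (1.333, 12): z = -97.33
  (0, 12): z = -108

The smallest value is z = -108, attained at (0, 12).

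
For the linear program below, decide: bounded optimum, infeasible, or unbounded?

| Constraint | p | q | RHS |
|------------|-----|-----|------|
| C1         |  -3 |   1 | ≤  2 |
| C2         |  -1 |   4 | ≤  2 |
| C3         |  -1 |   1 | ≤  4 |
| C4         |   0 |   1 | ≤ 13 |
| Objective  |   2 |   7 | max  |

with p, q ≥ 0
Feasible point: (0, 0) satisfies every constraint, so the LP is feasible.
Direction d = (1, 0): for each constraint row a, a·d ≤ 0 —
  (-3)(1) + (1)(0) = -3 ≤ 0
  (-1)(1) + (4)(0) = -1 ≤ 0
  (-1)(1) + (1)(0) = -1 ≤ 0
  (0)(1) + (1)(0) = 0 ≤ 0
and d ≥ 0, so (0, 0) + t·d stays feasible for every t ≥ 0. Along this ray z = 2p + 7q changes by 2 per unit t, so z → +∞.

Unbounded: there is a feasible ray along which z → +∞.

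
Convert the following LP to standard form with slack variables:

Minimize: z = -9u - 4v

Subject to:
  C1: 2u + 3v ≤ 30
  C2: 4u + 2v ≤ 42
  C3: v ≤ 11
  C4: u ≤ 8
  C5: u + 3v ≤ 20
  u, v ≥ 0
min z = -9u - 4v

s.t.
  2u + 3v + s1 = 30
  4u + 2v + s2 = 42
  v + s3 = 11
  u + s4 = 8
  u + 3v + s5 = 20
  u, v, s1, s2, s3, s4, s5 ≥ 0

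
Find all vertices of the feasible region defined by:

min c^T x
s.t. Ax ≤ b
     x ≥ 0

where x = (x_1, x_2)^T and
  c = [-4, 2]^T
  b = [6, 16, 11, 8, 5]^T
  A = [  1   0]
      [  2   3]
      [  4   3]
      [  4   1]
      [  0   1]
Each vertex is the intersection of two constraint boundaries that also satisfies all remaining constraints:
  x_1 = 0 and x_2 = 0 → (0, 0)
  4x_1 + x_2 = 8 and x_2 = 0 → (2, 0)
  4x_1 + 3x_2 = 11 and 4x_1 + x_2 = 8 → (1.625, 1.5)
  4x_1 + 3x_2 = 11 and x_1 = 0 → (0, 3.667)

Vertices: (0, 0), (2, 0), (1.625, 1.5), (0, 3.667)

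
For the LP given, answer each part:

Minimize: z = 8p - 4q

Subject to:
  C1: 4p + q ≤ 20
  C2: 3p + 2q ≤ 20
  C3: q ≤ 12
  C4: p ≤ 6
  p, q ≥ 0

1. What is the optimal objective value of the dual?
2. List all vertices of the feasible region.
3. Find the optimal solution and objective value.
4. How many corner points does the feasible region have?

1. -40 (by strong duality, equal to the primal optimum)
2. (0, 0), (5, 0), (4, 4), (0, 10)
3. p = 0, q = 10, z = -40
4. 4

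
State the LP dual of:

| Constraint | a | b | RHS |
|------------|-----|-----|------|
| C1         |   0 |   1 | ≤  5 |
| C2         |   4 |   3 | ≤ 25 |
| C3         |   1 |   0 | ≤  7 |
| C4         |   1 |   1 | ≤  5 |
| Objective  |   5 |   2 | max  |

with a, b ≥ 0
Minimize: z = 5y1 + 25y2 + 7y3 + 5y4

Subject to:
  C1: -4y2 - y3 - y4 ≤ -5
  C2: -y1 - 3y2 - y4 ≤ -2
  y1, y2, y3, y4 ≥ 0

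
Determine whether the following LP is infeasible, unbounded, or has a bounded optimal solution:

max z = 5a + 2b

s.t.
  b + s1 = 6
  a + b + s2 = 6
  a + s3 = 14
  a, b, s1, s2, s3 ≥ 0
The point (6, 0) satisfies every constraint, so the LP is feasible; the constraints give a ≤ 14 and b ≤ 6, which with a, b ≥ 0 keep the feasible region inside a bounded box. A feasible, bounded LP attains a finite optimum at a vertex.

Feasible with finite optimum z* = 30 at (6, 0).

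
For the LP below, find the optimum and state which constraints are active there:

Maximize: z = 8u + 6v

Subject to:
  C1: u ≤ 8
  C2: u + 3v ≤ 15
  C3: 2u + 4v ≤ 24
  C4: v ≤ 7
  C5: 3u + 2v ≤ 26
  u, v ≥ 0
Optimal: u = 7, v = 2.5
Binding: C3, C5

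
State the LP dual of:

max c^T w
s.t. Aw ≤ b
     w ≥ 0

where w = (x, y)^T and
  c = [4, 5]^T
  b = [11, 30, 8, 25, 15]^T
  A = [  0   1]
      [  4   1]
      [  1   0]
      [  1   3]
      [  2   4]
Minimize: z = 11y1 + 30y2 + 8y3 + 25y4 + 15y5

Subject to:
  C1: -4y2 - y3 - y4 - 2y5 ≤ -4
  C2: -y1 - y2 - 3y4 - 4y5 ≤ -5
  y1, y2, y3, y4, y5 ≥ 0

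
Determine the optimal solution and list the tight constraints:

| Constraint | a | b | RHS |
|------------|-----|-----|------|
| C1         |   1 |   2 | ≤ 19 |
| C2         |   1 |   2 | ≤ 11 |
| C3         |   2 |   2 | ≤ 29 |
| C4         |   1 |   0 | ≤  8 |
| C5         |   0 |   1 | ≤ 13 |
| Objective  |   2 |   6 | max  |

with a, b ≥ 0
Optimal: a = 0, b = 5.5
Slack at optimum:
  C1: slack = 8
  C2: slack = 0 (binding)
  C3: slack = 18
  C4: slack = 8
  C5: slack = 7.5
  a ≥ 0: a = 0 (binding)
  b ≥ 0: b = 5.5
Binding constraints: C2, a ≥ 0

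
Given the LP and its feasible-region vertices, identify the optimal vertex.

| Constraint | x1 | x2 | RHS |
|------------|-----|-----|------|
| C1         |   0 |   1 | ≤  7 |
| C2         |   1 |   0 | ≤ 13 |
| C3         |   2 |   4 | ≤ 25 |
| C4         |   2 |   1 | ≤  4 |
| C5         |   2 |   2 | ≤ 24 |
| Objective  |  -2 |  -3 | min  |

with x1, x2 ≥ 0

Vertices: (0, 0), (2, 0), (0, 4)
(0, 4) with z = -12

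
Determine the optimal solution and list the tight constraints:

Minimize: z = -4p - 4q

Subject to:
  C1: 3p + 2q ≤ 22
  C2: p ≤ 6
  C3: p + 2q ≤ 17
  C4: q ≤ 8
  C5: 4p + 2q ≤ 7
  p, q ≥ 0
Optimal: p = 0, q = 3.5
Slack at optimum:
  C1: slack = 15
  C2: slack = 6
  C3: slack = 10
  C4: slack = 4.5
  C5: slack = 0 (binding)
  p ≥ 0: p = 0 (binding)
  q ≥ 0: q = 3.5
Binding constraints: C5, p ≥ 0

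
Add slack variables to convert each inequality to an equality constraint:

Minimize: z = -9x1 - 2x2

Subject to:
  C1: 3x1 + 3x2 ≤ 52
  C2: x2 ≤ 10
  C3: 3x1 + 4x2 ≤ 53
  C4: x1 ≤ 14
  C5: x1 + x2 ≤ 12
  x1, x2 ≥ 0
min z = -9x1 - 2x2

s.t.
  3x1 + 3x2 + s1 = 52
  x2 + s2 = 10
  3x1 + 4x2 + s3 = 53
  x1 + s4 = 14
  x1 + x2 + s5 = 12
  x1, x2, s1, s2, s3, s4, s5 ≥ 0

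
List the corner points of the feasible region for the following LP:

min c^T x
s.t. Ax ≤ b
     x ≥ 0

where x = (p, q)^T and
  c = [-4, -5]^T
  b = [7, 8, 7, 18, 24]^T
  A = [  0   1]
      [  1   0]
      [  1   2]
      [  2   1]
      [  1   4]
Each vertex is the intersection of two constraint boundaries that also satisfies all remaining constraints:
  p = 0 and q = 0 → (0, 0)
  p + 2q = 7 and q = 0 → (7, 0)
  p + 2q = 7 and p = 0 → (0, 3.5)

Vertices: (0, 0), (7, 0), (0, 3.5)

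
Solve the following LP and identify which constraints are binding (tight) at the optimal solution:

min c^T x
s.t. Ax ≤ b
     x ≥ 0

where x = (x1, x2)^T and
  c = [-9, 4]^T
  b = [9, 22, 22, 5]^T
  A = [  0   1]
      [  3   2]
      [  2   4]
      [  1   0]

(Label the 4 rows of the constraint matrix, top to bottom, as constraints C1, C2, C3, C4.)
Optimal: x1 = 5, x2 = 0
Slack at optimum:
  C1: slack = 9
  C2: slack = 7
  C3: slack = 12
  C4: slack = 0 (binding)
  x1 ≥ 0: x1 = 5
  x2 ≥ 0: x2 = 0 (binding)
Binding constraints: C4, x2 ≥ 0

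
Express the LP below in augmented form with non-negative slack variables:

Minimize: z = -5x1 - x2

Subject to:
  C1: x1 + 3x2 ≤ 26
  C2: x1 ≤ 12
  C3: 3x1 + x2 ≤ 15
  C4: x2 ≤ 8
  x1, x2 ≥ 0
min z = -5x1 - x2

s.t.
  x1 + 3x2 + s1 = 26
  x1 + s2 = 12
  3x1 + x2 + s3 = 15
  x2 + s4 = 8
  x1, x2, s1, s2, s3, s4 ≥ 0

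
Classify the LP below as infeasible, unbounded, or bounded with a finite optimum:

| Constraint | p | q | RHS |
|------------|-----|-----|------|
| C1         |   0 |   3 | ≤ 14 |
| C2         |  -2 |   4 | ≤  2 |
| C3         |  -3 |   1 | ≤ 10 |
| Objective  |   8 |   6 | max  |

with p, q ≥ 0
Feasible point: (0, 0) satisfies every constraint, so the LP is feasible.
Direction d = (1, 0): for each constraint row a, a·d ≤ 0 —
  (0)(1) + (3)(0) = 0 ≤ 0
  (-2)(1) + (4)(0) = -2 ≤ 0
  (-3)(1) + (1)(0) = -3 ≤ 0
and d ≥ 0, so (0, 0) + t·d stays feasible for every t ≥ 0. Along this ray z = 8p + 6q changes by 8 per unit t, so z → +∞.

The LP is unbounded; z can be made arbitrarily large.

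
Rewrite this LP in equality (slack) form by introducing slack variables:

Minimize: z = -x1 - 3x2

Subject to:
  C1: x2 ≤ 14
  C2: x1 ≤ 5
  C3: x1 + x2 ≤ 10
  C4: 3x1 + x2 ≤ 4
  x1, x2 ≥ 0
min z = -x1 - 3x2

s.t.
  x2 + s1 = 14
  x1 + s2 = 5
  x1 + x2 + s3 = 10
  3x1 + x2 + s4 = 4
  x1, x2, s1, s2, s3, s4 ≥ 0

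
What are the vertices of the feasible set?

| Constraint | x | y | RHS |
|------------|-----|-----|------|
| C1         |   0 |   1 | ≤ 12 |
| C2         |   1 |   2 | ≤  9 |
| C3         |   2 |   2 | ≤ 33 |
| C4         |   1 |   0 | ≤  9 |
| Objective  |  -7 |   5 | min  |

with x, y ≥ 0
Each vertex is the intersection of two constraint boundaries that also satisfies all remaining constraints:
  x = 0 and y = 0 → (0, 0)
  x + 2y = 9 and x = 9 → (9, 0)
  x + 2y = 9 and x = 0 → (0, 4.5)

Vertices: (0, 0), (9, 0), (0, 4.5)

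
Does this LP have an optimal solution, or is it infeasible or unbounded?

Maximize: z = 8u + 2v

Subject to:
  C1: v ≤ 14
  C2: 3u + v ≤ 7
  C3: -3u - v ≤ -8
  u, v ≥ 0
C2 requires 3u + v ≤ 7, while C3 (-3u - v ≤ -8) is equivalent to 3u + v ≥ 8. Together they would need 8 ≤ 3u + v ≤ 7, which is impossible since 8 > 7. No point satisfies all constraints.

The feasible region is empty; the LP is infeasible.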